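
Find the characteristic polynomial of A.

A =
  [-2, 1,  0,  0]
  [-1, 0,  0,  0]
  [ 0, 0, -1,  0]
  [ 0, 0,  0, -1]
x^4 + 4*x^3 + 6*x^2 + 4*x + 1

Expanding det(x·I − A) (e.g. by cofactor expansion or by noting that A is similar to its Jordan form J, which has the same characteristic polynomial as A) gives
  χ_A(x) = x^4 + 4*x^3 + 6*x^2 + 4*x + 1
which factors as (x + 1)^4. The eigenvalues (with algebraic multiplicities) are λ = -1 with multiplicity 4.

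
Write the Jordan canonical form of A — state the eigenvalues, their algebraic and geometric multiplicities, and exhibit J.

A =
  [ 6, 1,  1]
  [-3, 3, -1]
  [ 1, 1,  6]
J_3(5)

The characteristic polynomial is
  det(x·I − A) = x^3 - 15*x^2 + 75*x - 125 = (x - 5)^3

Eigenvalues and multiplicities (the geometric multiplicity of λ is n − rank(A − λI), which equals the number of Jordan blocks for λ):
  λ = 5: algebraic multiplicity = 3, geometric multiplicity = 1

Determining the block sizes for each eigenvalue:
  λ = 5: one block (gm = 1), so the single block has size am = 3 → block sizes [3]

Assembling the blocks gives a Jordan form
J =
  [5, 1, 0]
  [0, 5, 1]
  [0, 0, 5]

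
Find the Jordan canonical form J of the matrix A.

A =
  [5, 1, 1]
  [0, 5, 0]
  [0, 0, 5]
J_2(5) ⊕ J_1(5)

The characteristic polynomial is
  det(x·I − A) = x^3 - 15*x^2 + 75*x - 125 = (x - 5)^3

Eigenvalues and multiplicities (the geometric multiplicity of λ is n − rank(A − λI), which equals the number of Jordan blocks for λ):
  λ = 5: algebraic multiplicity = 3, geometric multiplicity = 2

Determining the block sizes for each eigenvalue:
  λ = 5: 2 blocks summing to 3 forces exactly one block of size 2 and the rest size 1 → block sizes [2, 1]

Assembling the blocks gives a Jordan form
J =
  [5, 1, 0]
  [0, 5, 0]
  [0, 0, 5]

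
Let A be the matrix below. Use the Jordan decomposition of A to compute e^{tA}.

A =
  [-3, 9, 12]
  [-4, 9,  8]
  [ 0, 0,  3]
e^{tA} =
  [-6*t*exp(3*t) + exp(3*t), 9*t*exp(3*t), 12*t*exp(3*t)]
  [-4*t*exp(3*t), 6*t*exp(3*t) + exp(3*t), 8*t*exp(3*t)]
  [0, 0, exp(3*t)]

Strategy: write A = P · J · P⁻¹ where J is a Jordan canonical form, so e^{tA} = P · e^{tJ} · P⁻¹, and e^{tJ} can be computed block-by-block.

A has Jordan form
J =
  [3, 1, 0]
  [0, 3, 0]
  [0, 0, 3]
(up to reordering of blocks).

Per-block formulas:
  For a 2×2 Jordan block J_2(3): exp(t · J_2(3)) = e^(3t)·(I + t·N), where N is the 2×2 nilpotent shift.
  For a 1×1 block at λ = 3: exp(t · [3]) = [e^(3t)].

After assembling e^{tJ} and conjugating by P, we get:

e^{tA} =
  [-6*t*exp(3*t) + exp(3*t), 9*t*exp(3*t), 12*t*exp(3*t)]
  [-4*t*exp(3*t), 6*t*exp(3*t) + exp(3*t), 8*t*exp(3*t)]
  [0, 0, exp(3*t)]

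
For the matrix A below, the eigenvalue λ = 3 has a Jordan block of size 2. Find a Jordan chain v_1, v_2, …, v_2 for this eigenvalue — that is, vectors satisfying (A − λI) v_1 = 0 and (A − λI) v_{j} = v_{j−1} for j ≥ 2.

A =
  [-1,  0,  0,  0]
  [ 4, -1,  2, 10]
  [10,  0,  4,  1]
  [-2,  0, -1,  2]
A Jordan chain for λ = 3 of length 2:
v_1 = (0, -2, 1, -1)ᵀ
v_2 = (0, 1, 1, 0)ᵀ

Let N = A − (3)·I. We want v_2 with N^2 v_2 = 0 but N^1 v_2 ≠ 0; then v_{j-1} := N · v_j for j = 2, …, 2.

Pick v_2 = (0, 1, 1, 0)ᵀ.
Then v_1 = N · v_2 = (0, -2, 1, -1)ᵀ.

Sanity check: (A − (3)·I) v_1 = (0, 0, 0, 0)ᵀ = 0. ✓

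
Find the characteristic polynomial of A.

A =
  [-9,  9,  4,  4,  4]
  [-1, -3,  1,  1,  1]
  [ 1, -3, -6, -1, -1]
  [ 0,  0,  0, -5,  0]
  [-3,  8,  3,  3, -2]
x^5 + 25*x^4 + 250*x^3 + 1250*x^2 + 3125*x + 3125

Expanding det(x·I − A) (e.g. by cofactor expansion or by noting that A is similar to its Jordan form J, which has the same characteristic polynomial as A) gives
  χ_A(x) = x^5 + 25*x^4 + 250*x^3 + 1250*x^2 + 3125*x + 3125
which factors as (x + 5)^5. The eigenvalues (with algebraic multiplicities) are λ = -5 with multiplicity 5.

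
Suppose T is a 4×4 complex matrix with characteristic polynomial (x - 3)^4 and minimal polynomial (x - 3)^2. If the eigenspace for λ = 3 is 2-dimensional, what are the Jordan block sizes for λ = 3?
Block sizes for λ = 3: [2, 2]

Step 1 — from the characteristic polynomial, algebraic multiplicity of λ = 3 is 4. From dim ker(T − (3)·I) = 2, there are exactly 2 Jordan blocks for λ = 3.
Step 2 — from the minimal polynomial, the factor (x − 3)^2 tells us the largest block for λ = 3 has size 2.
Step 3 — with total size 4, 2 blocks, and largest block 2, the block sizes (in nonincreasing order) are [2, 2].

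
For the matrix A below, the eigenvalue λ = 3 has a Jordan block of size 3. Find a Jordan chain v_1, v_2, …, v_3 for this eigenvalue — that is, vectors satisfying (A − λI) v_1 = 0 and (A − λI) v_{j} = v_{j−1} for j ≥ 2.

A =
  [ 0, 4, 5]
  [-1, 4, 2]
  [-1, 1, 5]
A Jordan chain for λ = 3 of length 3:
v_1 = (-3, -1, -1)ᵀ
v_2 = (4, 1, 1)ᵀ
v_3 = (0, 1, 0)ᵀ

Let N = A − (3)·I. We want v_3 with N^3 v_3 = 0 but N^2 v_3 ≠ 0; then v_{j-1} := N · v_j for j = 3, …, 2.

Pick v_3 = (0, 1, 0)ᵀ.
Then v_2 = N · v_3 = (4, 1, 1)ᵀ.
Then v_1 = N · v_2 = (-3, -1, -1)ᵀ.

Sanity check: (A − (3)·I) v_1 = (0, 0, 0)ᵀ = 0. ✓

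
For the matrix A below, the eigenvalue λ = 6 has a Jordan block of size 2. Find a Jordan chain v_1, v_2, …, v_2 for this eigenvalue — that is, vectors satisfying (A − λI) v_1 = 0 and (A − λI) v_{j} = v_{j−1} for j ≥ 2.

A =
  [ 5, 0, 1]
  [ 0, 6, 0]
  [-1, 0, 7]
A Jordan chain for λ = 6 of length 2:
v_1 = (-1, 0, -1)ᵀ
v_2 = (1, 0, 0)ᵀ

Let N = A − (6)·I. We want v_2 with N^2 v_2 = 0 but N^1 v_2 ≠ 0; then v_{j-1} := N · v_j for j = 2, …, 2.

Pick v_2 = (1, 0, 0)ᵀ.
Then v_1 = N · v_2 = (-1, 0, -1)ᵀ.

Sanity check: (A − (6)·I) v_1 = (0, 0, 0)ᵀ = 0. ✓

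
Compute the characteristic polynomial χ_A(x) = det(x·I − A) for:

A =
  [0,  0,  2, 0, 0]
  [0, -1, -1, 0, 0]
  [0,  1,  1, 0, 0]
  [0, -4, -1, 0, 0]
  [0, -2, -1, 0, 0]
x^5

Expanding det(x·I − A) (e.g. by cofactor expansion or by noting that A is similar to its Jordan form J, which has the same characteristic polynomial as A) gives
  χ_A(x) = x^5
which factors as x^5. The eigenvalues (with algebraic multiplicities) are λ = 0 with multiplicity 5.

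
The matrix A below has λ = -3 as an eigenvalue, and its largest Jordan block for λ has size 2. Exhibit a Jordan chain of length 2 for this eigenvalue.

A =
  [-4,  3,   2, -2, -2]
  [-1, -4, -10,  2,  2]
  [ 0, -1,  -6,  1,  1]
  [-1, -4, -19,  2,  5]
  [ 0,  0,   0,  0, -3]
A Jordan chain for λ = -3 of length 2:
v_1 = (-1, -1, 0, -1, 0)ᵀ
v_2 = (1, 0, 0, 0, 0)ᵀ

Let N = A − (-3)·I. We want v_2 with N^2 v_2 = 0 but N^1 v_2 ≠ 0; then v_{j-1} := N · v_j for j = 2, …, 2.

Pick v_2 = (1, 0, 0, 0, 0)ᵀ.
Then v_1 = N · v_2 = (-1, -1, 0, -1, 0)ᵀ.

Sanity check: (A − (-3)·I) v_1 = (0, 0, 0, 0, 0)ᵀ = 0. ✓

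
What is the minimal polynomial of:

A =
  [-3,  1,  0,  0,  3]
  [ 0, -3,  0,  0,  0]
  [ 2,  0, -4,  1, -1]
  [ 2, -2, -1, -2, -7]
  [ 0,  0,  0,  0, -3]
x^2 + 6*x + 9

The characteristic polynomial is χ_A(x) = (x + 3)^5, so the eigenvalues are known. The minimal polynomial is
  m_A(x) = Π_λ (x − λ)^{k_λ}
where k_λ is the size of the *largest* Jordan block for λ (equivalently, the smallest k with (A − λI)^k v = 0 for every generalised eigenvector v of λ).

  λ = -3: largest Jordan block has size 2, contributing (x + 3)^2

So m_A(x) = (x + 3)^2 = x^2 + 6*x + 9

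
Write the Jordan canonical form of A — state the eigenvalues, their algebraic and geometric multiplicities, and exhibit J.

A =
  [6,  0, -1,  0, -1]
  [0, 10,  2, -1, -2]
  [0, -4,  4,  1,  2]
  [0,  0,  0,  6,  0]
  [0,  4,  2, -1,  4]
J_2(6) ⊕ J_2(6) ⊕ J_1(6)

The characteristic polynomial is
  det(x·I − A) = x^5 - 30*x^4 + 360*x^3 - 2160*x^2 + 6480*x - 7776 = (x - 6)^5

Eigenvalues and multiplicities (the geometric multiplicity of λ is n − rank(A − λI), which equals the number of Jordan blocks for λ):
  λ = 6: algebraic multiplicity = 5, geometric multiplicity = 3

Determining the block sizes for each eigenvalue:
  λ = 6: with am = 5 and gm = 3, the partition is not yet determined (e.g. several partitions of 5 into 3 parts exist). Let N = A − (6)·I. Computing rank(N^1) = 2, rank(N^2) = 0; the number of blocks of size ≥ j is rank(N^{j−1}) − rank(N^j), giving [3, 2]. So we have 2 block(s) of size 2, 1 block(s) of size 1 → block sizes [2, 2, 1]

Assembling the blocks gives a Jordan form
J =
  [6, 1, 0, 0, 0]
  [0, 6, 0, 0, 0]
  [0, 0, 6, 1, 0]
  [0, 0, 0, 6, 0]
  [0, 0, 0, 0, 6]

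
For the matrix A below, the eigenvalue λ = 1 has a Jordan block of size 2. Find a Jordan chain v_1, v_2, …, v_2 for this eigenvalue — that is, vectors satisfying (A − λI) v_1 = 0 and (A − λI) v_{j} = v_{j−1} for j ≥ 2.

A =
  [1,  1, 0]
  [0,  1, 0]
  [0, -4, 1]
A Jordan chain for λ = 1 of length 2:
v_1 = (1, 0, -4)ᵀ
v_2 = (0, 1, 0)ᵀ

Let N = A − (1)·I. We want v_2 with N^2 v_2 = 0 but N^1 v_2 ≠ 0; then v_{j-1} := N · v_j for j = 2, …, 2.

Pick v_2 = (0, 1, 0)ᵀ.
Then v_1 = N · v_2 = (1, 0, -4)ᵀ.

Sanity check: (A − (1)·I) v_1 = (0, 0, 0)ᵀ = 0. ✓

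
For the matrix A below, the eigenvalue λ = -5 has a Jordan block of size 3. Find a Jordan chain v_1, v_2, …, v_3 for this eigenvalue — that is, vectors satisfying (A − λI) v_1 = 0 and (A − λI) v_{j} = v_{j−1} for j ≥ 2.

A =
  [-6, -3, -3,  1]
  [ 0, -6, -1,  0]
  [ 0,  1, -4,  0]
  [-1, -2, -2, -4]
A Jordan chain for λ = -5 of length 3:
v_1 = (1, 0, 0, 1)ᵀ
v_2 = (-3, -1, 1, -2)ᵀ
v_3 = (0, 1, 0, 0)ᵀ

Let N = A − (-5)·I. We want v_3 with N^3 v_3 = 0 but N^2 v_3 ≠ 0; then v_{j-1} := N · v_j for j = 3, …, 2.

Pick v_3 = (0, 1, 0, 0)ᵀ.
Then v_2 = N · v_3 = (-3, -1, 1, -2)ᵀ.
Then v_1 = N · v_2 = (1, 0, 0, 1)ᵀ.

Sanity check: (A − (-5)·I) v_1 = (0, 0, 0, 0)ᵀ = 0. ✓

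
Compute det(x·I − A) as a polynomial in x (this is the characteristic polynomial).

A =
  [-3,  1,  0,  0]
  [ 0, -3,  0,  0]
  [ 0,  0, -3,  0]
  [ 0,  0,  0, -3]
x^4 + 12*x^3 + 54*x^2 + 108*x + 81

Expanding det(x·I − A) (e.g. by cofactor expansion or by noting that A is similar to its Jordan form J, which has the same characteristic polynomial as A) gives
  χ_A(x) = x^4 + 12*x^3 + 54*x^2 + 108*x + 81
which factors as (x + 3)^4. The eigenvalues (with algebraic multiplicities) are λ = -3 with multiplicity 4.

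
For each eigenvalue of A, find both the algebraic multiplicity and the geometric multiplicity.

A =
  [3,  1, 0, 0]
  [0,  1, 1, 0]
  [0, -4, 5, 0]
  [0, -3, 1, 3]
λ = 3: alg = 4, geom = 2

Step 1 — factor the characteristic polynomial to read off the algebraic multiplicities:
  χ_A(x) = (x - 3)^4

Step 2 — compute geometric multiplicities via the rank-nullity identity g(λ) = n − rank(A − λI):
  rank(A − (3)·I) = 2, so dim ker(A − (3)·I) = n − 2 = 2

Summary:
  λ = 3: algebraic multiplicity = 4, geometric multiplicity = 2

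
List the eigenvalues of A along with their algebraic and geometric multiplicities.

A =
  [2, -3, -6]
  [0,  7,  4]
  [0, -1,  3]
λ = 2: alg = 1, geom = 1; λ = 5: alg = 2, geom = 1

Step 1 — factor the characteristic polynomial to read off the algebraic multiplicities:
  χ_A(x) = (x - 5)^2*(x - 2)

Step 2 — compute geometric multiplicities via the rank-nullity identity g(λ) = n − rank(A − λI):
  rank(A − (2)·I) = 2, so dim ker(A − (2)·I) = n − 2 = 1
  rank(A − (5)·I) = 2, so dim ker(A − (5)·I) = n − 2 = 1

Summary:
  λ = 2: algebraic multiplicity = 1, geometric multiplicity = 1
  λ = 5: algebraic multiplicity = 2, geometric multiplicity = 1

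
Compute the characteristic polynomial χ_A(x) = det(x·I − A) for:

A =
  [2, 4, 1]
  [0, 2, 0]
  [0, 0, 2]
x^3 - 6*x^2 + 12*x - 8

Expanding det(x·I − A) (e.g. by cofactor expansion or by noting that A is similar to its Jordan form J, which has the same characteristic polynomial as A) gives
  χ_A(x) = x^3 - 6*x^2 + 12*x - 8
which factors as (x - 2)^3. The eigenvalues (with algebraic multiplicities) are λ = 2 with multiplicity 3.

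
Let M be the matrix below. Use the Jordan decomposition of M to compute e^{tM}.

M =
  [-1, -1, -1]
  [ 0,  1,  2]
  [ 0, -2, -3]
e^{tM} =
  [exp(-t), -t*exp(-t), -t*exp(-t)]
  [0, 2*t*exp(-t) + exp(-t), 2*t*exp(-t)]
  [0, -2*t*exp(-t), -2*t*exp(-t) + exp(-t)]

Strategy: write M = P · J · P⁻¹ where J is a Jordan canonical form, so e^{tM} = P · e^{tJ} · P⁻¹, and e^{tJ} can be computed block-by-block.

M has Jordan form
J =
  [-1,  1,  0]
  [ 0, -1,  0]
  [ 0,  0, -1]
(up to reordering of blocks).

Per-block formulas:
  For a 2×2 Jordan block J_2(-1): exp(t · J_2(-1)) = e^(-1t)·(I + t·N), where N is the 2×2 nilpotent shift.
  For a 1×1 block at λ = -1: exp(t · [-1]) = [e^(-1t)].

After assembling e^{tJ} and conjugating by P, we get:

e^{tM} =
  [exp(-t), -t*exp(-t), -t*exp(-t)]
  [0, 2*t*exp(-t) + exp(-t), 2*t*exp(-t)]
  [0, -2*t*exp(-t), -2*t*exp(-t) + exp(-t)]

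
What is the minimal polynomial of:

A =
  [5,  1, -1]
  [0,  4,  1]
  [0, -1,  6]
x^2 - 10*x + 25

The characteristic polynomial is χ_A(x) = (x - 5)^3, so the eigenvalues are known. The minimal polynomial is
  m_A(x) = Π_λ (x − λ)^{k_λ}
where k_λ is the size of the *largest* Jordan block for λ (equivalently, the smallest k with (A − λI)^k v = 0 for every generalised eigenvector v of λ).

  λ = 5: largest Jordan block has size 2, contributing (x − 5)^2

So m_A(x) = (x - 5)^2 = x^2 - 10*x + 25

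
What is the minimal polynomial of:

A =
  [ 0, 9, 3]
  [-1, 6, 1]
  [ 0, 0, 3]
x^2 - 6*x + 9

The characteristic polynomial is χ_A(x) = (x - 3)^3, so the eigenvalues are known. The minimal polynomial is
  m_A(x) = Π_λ (x − λ)^{k_λ}
where k_λ is the size of the *largest* Jordan block for λ (equivalently, the smallest k with (A − λI)^k v = 0 for every generalised eigenvector v of λ).

  λ = 3: largest Jordan block has size 2, contributing (x − 3)^2

So m_A(x) = (x - 3)^2 = x^2 - 6*x + 9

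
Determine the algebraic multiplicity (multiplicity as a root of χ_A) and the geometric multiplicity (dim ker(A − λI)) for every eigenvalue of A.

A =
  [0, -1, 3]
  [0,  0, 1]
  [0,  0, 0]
λ = 0: alg = 3, geom = 1

Step 1 — factor the characteristic polynomial to read off the algebraic multiplicities:
  χ_A(x) = x^3

Step 2 — compute geometric multiplicities via the rank-nullity identity g(λ) = n − rank(A − λI):
  rank(A − (0)·I) = 2, so dim ker(A − (0)·I) = n − 2 = 1

Summary:
  λ = 0: algebraic multiplicity = 3, geometric multiplicity = 1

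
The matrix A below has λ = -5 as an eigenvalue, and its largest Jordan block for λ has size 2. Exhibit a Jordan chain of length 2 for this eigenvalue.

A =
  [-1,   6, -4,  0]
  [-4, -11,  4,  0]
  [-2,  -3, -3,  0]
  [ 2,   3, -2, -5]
A Jordan chain for λ = -5 of length 2:
v_1 = (4, -4, -2, 2)ᵀ
v_2 = (1, 0, 0, 0)ᵀ

Let N = A − (-5)·I. We want v_2 with N^2 v_2 = 0 but N^1 v_2 ≠ 0; then v_{j-1} := N · v_j for j = 2, …, 2.

Pick v_2 = (1, 0, 0, 0)ᵀ.
Then v_1 = N · v_2 = (4, -4, -2, 2)ᵀ.

Sanity check: (A − (-5)·I) v_1 = (0, 0, 0, 0)ᵀ = 0. ✓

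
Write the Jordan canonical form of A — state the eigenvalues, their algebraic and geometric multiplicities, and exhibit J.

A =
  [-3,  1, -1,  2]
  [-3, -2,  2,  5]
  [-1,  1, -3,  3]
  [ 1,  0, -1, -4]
J_2(-3) ⊕ J_2(-3)

The characteristic polynomial is
  det(x·I − A) = x^4 + 12*x^3 + 54*x^2 + 108*x + 81 = (x + 3)^4

Eigenvalues and multiplicities (the geometric multiplicity of λ is n − rank(A − λI), which equals the number of Jordan blocks for λ):
  λ = -3: algebraic multiplicity = 4, geometric multiplicity = 2

Determining the block sizes for each eigenvalue:
  λ = -3: with am = 4 and gm = 2, the partition is not yet determined (e.g. several partitions of 4 into 2 parts exist). Let N = A − (-3)·I. Computing rank(N^1) = 2, rank(N^2) = 0; the number of blocks of size ≥ j is rank(N^{j−1}) − rank(N^j), giving [2, 2]. So we have 2 block(s) of size 2 → block sizes [2, 2]

Assembling the blocks gives a Jordan form
J =
  [-3,  1,  0,  0]
  [ 0, -3,  0,  0]
  [ 0,  0, -3,  1]
  [ 0,  0,  0, -3]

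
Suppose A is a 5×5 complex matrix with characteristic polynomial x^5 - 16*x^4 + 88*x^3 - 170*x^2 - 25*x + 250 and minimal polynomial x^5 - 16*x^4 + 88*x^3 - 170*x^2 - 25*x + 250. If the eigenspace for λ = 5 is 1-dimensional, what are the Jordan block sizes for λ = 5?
Block sizes for λ = 5: [3]

Step 1 — from the characteristic polynomial, algebraic multiplicity of λ = 5 is 3. From dim ker(A − (5)·I) = 1, there are exactly 1 Jordan blocks for λ = 5.
Step 2 — from the minimal polynomial, the factor (x − 5)^3 tells us the largest block for λ = 5 has size 3.
Step 3 — with total size 3, 1 blocks, and largest block 3, the block sizes (in nonincreasing order) are [3].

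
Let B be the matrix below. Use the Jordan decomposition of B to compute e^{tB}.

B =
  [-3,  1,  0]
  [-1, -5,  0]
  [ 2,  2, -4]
e^{tB} =
  [t*exp(-4*t) + exp(-4*t), t*exp(-4*t), 0]
  [-t*exp(-4*t), -t*exp(-4*t) + exp(-4*t), 0]
  [2*t*exp(-4*t), 2*t*exp(-4*t), exp(-4*t)]

Strategy: write B = P · J · P⁻¹ where J is a Jordan canonical form, so e^{tB} = P · e^{tJ} · P⁻¹, and e^{tJ} can be computed block-by-block.

B has Jordan form
J =
  [-4,  1,  0]
  [ 0, -4,  0]
  [ 0,  0, -4]
(up to reordering of blocks).

Per-block formulas:
  For a 1×1 block at λ = -4: exp(t · [-4]) = [e^(-4t)].
  For a 2×2 Jordan block J_2(-4): exp(t · J_2(-4)) = e^(-4t)·(I + t·N), where N is the 2×2 nilpotent shift.

After assembling e^{tJ} and conjugating by P, we get:

e^{tB} =
  [t*exp(-4*t) + exp(-4*t), t*exp(-4*t), 0]
  [-t*exp(-4*t), -t*exp(-4*t) + exp(-4*t), 0]
  [2*t*exp(-4*t), 2*t*exp(-4*t), exp(-4*t)]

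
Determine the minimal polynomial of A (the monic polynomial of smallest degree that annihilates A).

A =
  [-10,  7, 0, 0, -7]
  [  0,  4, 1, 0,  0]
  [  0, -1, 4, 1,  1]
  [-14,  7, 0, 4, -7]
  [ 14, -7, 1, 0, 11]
x^4 - 9*x^3 + 12*x^2 + 80*x - 192

The characteristic polynomial is χ_A(x) = (x - 4)^4*(x + 3), so the eigenvalues are known. The minimal polynomial is
  m_A(x) = Π_λ (x − λ)^{k_λ}
where k_λ is the size of the *largest* Jordan block for λ (equivalently, the smallest k with (A − λI)^k v = 0 for every generalised eigenvector v of λ).

  λ = -3: largest Jordan block has size 1, contributing (x + 3)
  λ = 4: largest Jordan block has size 3, contributing (x − 4)^3

So m_A(x) = (x - 4)^3*(x + 3) = x^4 - 9*x^3 + 12*x^2 + 80*x - 192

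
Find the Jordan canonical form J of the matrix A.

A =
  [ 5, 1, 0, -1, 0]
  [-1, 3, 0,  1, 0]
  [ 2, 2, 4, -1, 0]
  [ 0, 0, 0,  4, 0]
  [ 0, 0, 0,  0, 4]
J_2(4) ⊕ J_2(4) ⊕ J_1(4)

The characteristic polynomial is
  det(x·I − A) = x^5 - 20*x^4 + 160*x^3 - 640*x^2 + 1280*x - 1024 = (x - 4)^5

Eigenvalues and multiplicities (the geometric multiplicity of λ is n − rank(A − λI), which equals the number of Jordan blocks for λ):
  λ = 4: algebraic multiplicity = 5, geometric multiplicity = 3

Determining the block sizes for each eigenvalue:
  λ = 4: with am = 5 and gm = 3, the partition is not yet determined (e.g. several partitions of 5 into 3 parts exist). Let N = A − (4)·I. Computing rank(N^1) = 2, rank(N^2) = 0; the number of blocks of size ≥ j is rank(N^{j−1}) − rank(N^j), giving [3, 2]. So we have 2 block(s) of size 2, 1 block(s) of size 1 → block sizes [2, 2, 1]

Assembling the blocks gives a Jordan form
J =
  [4, 1, 0, 0, 0]
  [0, 4, 0, 0, 0]
  [0, 0, 4, 1, 0]
  [0, 0, 0, 4, 0]
  [0, 0, 0, 0, 4]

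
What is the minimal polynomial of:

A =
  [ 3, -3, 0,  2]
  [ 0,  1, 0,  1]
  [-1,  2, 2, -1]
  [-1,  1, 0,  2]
x^3 - 6*x^2 + 12*x - 8

The characteristic polynomial is χ_A(x) = (x - 2)^4, so the eigenvalues are known. The minimal polynomial is
  m_A(x) = Π_λ (x − λ)^{k_λ}
where k_λ is the size of the *largest* Jordan block for λ (equivalently, the smallest k with (A − λI)^k v = 0 for every generalised eigenvector v of λ).

  λ = 2: largest Jordan block has size 3, contributing (x − 2)^3

So m_A(x) = (x - 2)^3 = x^3 - 6*x^2 + 12*x - 8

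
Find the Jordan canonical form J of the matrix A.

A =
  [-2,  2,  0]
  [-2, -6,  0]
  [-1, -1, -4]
J_2(-4) ⊕ J_1(-4)

The characteristic polynomial is
  det(x·I − A) = x^3 + 12*x^2 + 48*x + 64 = (x + 4)^3

Eigenvalues and multiplicities (the geometric multiplicity of λ is n − rank(A − λI), which equals the number of Jordan blocks for λ):
  λ = -4: algebraic multiplicity = 3, geometric multiplicity = 2

Determining the block sizes for each eigenvalue:
  λ = -4: 2 blocks summing to 3 forces exactly one block of size 2 and the rest size 1 → block sizes [2, 1]

Assembling the blocks gives a Jordan form
J =
  [-4,  1,  0]
  [ 0, -4,  0]
  [ 0,  0, -4]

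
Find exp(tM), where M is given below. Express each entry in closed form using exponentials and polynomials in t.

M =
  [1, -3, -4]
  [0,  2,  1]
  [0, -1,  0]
e^{tM} =
  [exp(t), t^2*exp(t)/2 - 3*t*exp(t), t^2*exp(t)/2 - 4*t*exp(t)]
  [0, t*exp(t) + exp(t), t*exp(t)]
  [0, -t*exp(t), -t*exp(t) + exp(t)]

Strategy: write M = P · J · P⁻¹ where J is a Jordan canonical form, so e^{tM} = P · e^{tJ} · P⁻¹, and e^{tJ} can be computed block-by-block.

M has Jordan form
J =
  [1, 1, 0]
  [0, 1, 1]
  [0, 0, 1]
(up to reordering of blocks).

Per-block formulas:
  For a 3×3 Jordan block J_3(1): exp(t · J_3(1)) = e^(1t)·(I + t·N + (t^2/2)·N^2), where N is the 3×3 nilpotent shift.

After assembling e^{tJ} and conjugating by P, we get:

e^{tM} =
  [exp(t), t^2*exp(t)/2 - 3*t*exp(t), t^2*exp(t)/2 - 4*t*exp(t)]
  [0, t*exp(t) + exp(t), t*exp(t)]
  [0, -t*exp(t), -t*exp(t) + exp(t)]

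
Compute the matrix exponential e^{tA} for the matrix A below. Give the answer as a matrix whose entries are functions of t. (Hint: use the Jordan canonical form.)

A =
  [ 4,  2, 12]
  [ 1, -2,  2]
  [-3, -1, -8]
e^{tA} =
  [t^2*exp(-2*t) + 6*t*exp(-2*t) + exp(-2*t), 2*t*exp(-2*t), 2*t^2*exp(-2*t) + 12*t*exp(-2*t)]
  [t*exp(-2*t), exp(-2*t), 2*t*exp(-2*t)]
  [-t^2*exp(-2*t)/2 - 3*t*exp(-2*t), -t*exp(-2*t), -t^2*exp(-2*t) - 6*t*exp(-2*t) + exp(-2*t)]

Strategy: write A = P · J · P⁻¹ where J is a Jordan canonical form, so e^{tA} = P · e^{tJ} · P⁻¹, and e^{tJ} can be computed block-by-block.

A has Jordan form
J =
  [-2,  1,  0]
  [ 0, -2,  1]
  [ 0,  0, -2]
(up to reordering of blocks).

Per-block formulas:
  For a 3×3 Jordan block J_3(-2): exp(t · J_3(-2)) = e^(-2t)·(I + t·N + (t^2/2)·N^2), where N is the 3×3 nilpotent shift.

After assembling e^{tJ} and conjugating by P, we get:

e^{tA} =
  [t^2*exp(-2*t) + 6*t*exp(-2*t) + exp(-2*t), 2*t*exp(-2*t), 2*t^2*exp(-2*t) + 12*t*exp(-2*t)]
  [t*exp(-2*t), exp(-2*t), 2*t*exp(-2*t)]
  [-t^2*exp(-2*t)/2 - 3*t*exp(-2*t), -t*exp(-2*t), -t^2*exp(-2*t) - 6*t*exp(-2*t) + exp(-2*t)]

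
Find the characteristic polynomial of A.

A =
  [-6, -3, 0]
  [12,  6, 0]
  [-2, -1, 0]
x^3

Expanding det(x·I − A) (e.g. by cofactor expansion or by noting that A is similar to its Jordan form J, which has the same characteristic polynomial as A) gives
  χ_A(x) = x^3
which factors as x^3. The eigenvalues (with algebraic multiplicities) are λ = 0 with multiplicity 3.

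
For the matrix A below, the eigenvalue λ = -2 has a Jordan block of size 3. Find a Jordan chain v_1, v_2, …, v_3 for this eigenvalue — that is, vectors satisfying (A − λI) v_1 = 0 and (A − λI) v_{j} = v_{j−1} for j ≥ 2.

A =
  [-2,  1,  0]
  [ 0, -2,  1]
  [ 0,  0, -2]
A Jordan chain for λ = -2 of length 3:
v_1 = (1, 0, 0)ᵀ
v_2 = (0, 1, 0)ᵀ
v_3 = (0, 0, 1)ᵀ

Let N = A − (-2)·I. We want v_3 with N^3 v_3 = 0 but N^2 v_3 ≠ 0; then v_{j-1} := N · v_j for j = 3, …, 2.

Pick v_3 = (0, 0, 1)ᵀ.
Then v_2 = N · v_3 = (0, 1, 0)ᵀ.
Then v_1 = N · v_2 = (1, 0, 0)ᵀ.

Sanity check: (A − (-2)·I) v_1 = (0, 0, 0)ᵀ = 0. ✓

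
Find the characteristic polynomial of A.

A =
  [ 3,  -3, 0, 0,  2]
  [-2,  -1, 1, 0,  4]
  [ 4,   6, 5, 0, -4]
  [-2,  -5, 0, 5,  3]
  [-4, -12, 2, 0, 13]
x^5 - 25*x^4 + 250*x^3 - 1250*x^2 + 3125*x - 3125

Expanding det(x·I − A) (e.g. by cofactor expansion or by noting that A is similar to its Jordan form J, which has the same characteristic polynomial as A) gives
  χ_A(x) = x^5 - 25*x^4 + 250*x^3 - 1250*x^2 + 3125*x - 3125
which factors as (x - 5)^5. The eigenvalues (with algebraic multiplicities) are λ = 5 with multiplicity 5.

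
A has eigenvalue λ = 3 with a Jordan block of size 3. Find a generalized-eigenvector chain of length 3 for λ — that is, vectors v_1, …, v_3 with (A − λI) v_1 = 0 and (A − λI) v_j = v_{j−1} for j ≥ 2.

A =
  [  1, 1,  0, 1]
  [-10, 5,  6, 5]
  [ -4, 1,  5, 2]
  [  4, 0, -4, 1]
A Jordan chain for λ = 3 of length 3:
v_1 = (-2, -4, -2, 0)ᵀ
v_2 = (-2, -10, -4, 4)ᵀ
v_3 = (1, 0, 0, 0)ᵀ

Let N = A − (3)·I. We want v_3 with N^3 v_3 = 0 but N^2 v_3 ≠ 0; then v_{j-1} := N · v_j for j = 3, …, 2.

Pick v_3 = (1, 0, 0, 0)ᵀ.
Then v_2 = N · v_3 = (-2, -10, -4, 4)ᵀ.
Then v_1 = N · v_2 = (-2, -4, -2, 0)ᵀ.

Sanity check: (A − (3)·I) v_1 = (0, 0, 0, 0)ᵀ = 0. ✓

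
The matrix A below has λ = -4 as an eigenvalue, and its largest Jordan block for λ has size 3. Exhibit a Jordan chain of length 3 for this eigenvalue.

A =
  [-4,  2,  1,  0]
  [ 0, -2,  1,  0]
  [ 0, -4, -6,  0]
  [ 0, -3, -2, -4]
A Jordan chain for λ = -4 of length 3:
v_1 = (0, 0, 0, 2)ᵀ
v_2 = (2, 2, -4, -3)ᵀ
v_3 = (0, 1, 0, 0)ᵀ

Let N = A − (-4)·I. We want v_3 with N^3 v_3 = 0 but N^2 v_3 ≠ 0; then v_{j-1} := N · v_j for j = 3, …, 2.

Pick v_3 = (0, 1, 0, 0)ᵀ.
Then v_2 = N · v_3 = (2, 2, -4, -3)ᵀ.
Then v_1 = N · v_2 = (0, 0, 0, 2)ᵀ.

Sanity check: (A − (-4)·I) v_1 = (0, 0, 0, 0)ᵀ = 0. ✓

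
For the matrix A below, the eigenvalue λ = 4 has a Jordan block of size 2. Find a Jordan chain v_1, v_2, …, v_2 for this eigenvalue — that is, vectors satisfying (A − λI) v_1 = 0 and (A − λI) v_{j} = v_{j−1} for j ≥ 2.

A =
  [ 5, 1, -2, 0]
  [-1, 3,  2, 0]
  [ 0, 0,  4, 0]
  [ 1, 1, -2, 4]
A Jordan chain for λ = 4 of length 2:
v_1 = (1, -1, 0, 1)ᵀ
v_2 = (1, 0, 0, 0)ᵀ

Let N = A − (4)·I. We want v_2 with N^2 v_2 = 0 but N^1 v_2 ≠ 0; then v_{j-1} := N · v_j for j = 2, …, 2.

Pick v_2 = (1, 0, 0, 0)ᵀ.
Then v_1 = N · v_2 = (1, -1, 0, 1)ᵀ.

Sanity check: (A − (4)·I) v_1 = (0, 0, 0, 0)ᵀ = 0. ✓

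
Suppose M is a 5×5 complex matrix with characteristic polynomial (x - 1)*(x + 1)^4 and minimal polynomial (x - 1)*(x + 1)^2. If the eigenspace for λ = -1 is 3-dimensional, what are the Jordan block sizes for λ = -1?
Block sizes for λ = -1: [2, 1, 1]

Step 1 — from the characteristic polynomial, algebraic multiplicity of λ = -1 is 4. From dim ker(M − (-1)·I) = 3, there are exactly 3 Jordan blocks for λ = -1.
Step 2 — from the minimal polynomial, the factor (x + 1)^2 tells us the largest block for λ = -1 has size 2.
Step 3 — with total size 4, 3 blocks, and largest block 2, the block sizes (in nonincreasing order) are [2, 1, 1].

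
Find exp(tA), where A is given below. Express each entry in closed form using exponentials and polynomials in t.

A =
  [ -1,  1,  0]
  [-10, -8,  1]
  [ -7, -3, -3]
e^{tA} =
  [-t^2*exp(-4*t)/2 + 3*t*exp(-4*t) + exp(-4*t), -t^2*exp(-4*t)/2 + t*exp(-4*t), t^2*exp(-4*t)/2]
  [3*t^2*exp(-4*t)/2 - 10*t*exp(-4*t), 3*t^2*exp(-4*t)/2 - 4*t*exp(-4*t) + exp(-4*t), -3*t^2*exp(-4*t)/2 + t*exp(-4*t)]
  [t^2*exp(-4*t) - 7*t*exp(-4*t), t^2*exp(-4*t) - 3*t*exp(-4*t), -t^2*exp(-4*t) + t*exp(-4*t) + exp(-4*t)]

Strategy: write A = P · J · P⁻¹ where J is a Jordan canonical form, so e^{tA} = P · e^{tJ} · P⁻¹, and e^{tJ} can be computed block-by-block.

A has Jordan form
J =
  [-4,  1,  0]
  [ 0, -4,  1]
  [ 0,  0, -4]
(up to reordering of blocks).

Per-block formulas:
  For a 3×3 Jordan block J_3(-4): exp(t · J_3(-4)) = e^(-4t)·(I + t·N + (t^2/2)·N^2), where N is the 3×3 nilpotent shift.

After assembling e^{tJ} and conjugating by P, we get:

e^{tA} =
  [-t^2*exp(-4*t)/2 + 3*t*exp(-4*t) + exp(-4*t), -t^2*exp(-4*t)/2 + t*exp(-4*t), t^2*exp(-4*t)/2]
  [3*t^2*exp(-4*t)/2 - 10*t*exp(-4*t), 3*t^2*exp(-4*t)/2 - 4*t*exp(-4*t) + exp(-4*t), -3*t^2*exp(-4*t)/2 + t*exp(-4*t)]
  [t^2*exp(-4*t) - 7*t*exp(-4*t), t^2*exp(-4*t) - 3*t*exp(-4*t), -t^2*exp(-4*t) + t*exp(-4*t) + exp(-4*t)]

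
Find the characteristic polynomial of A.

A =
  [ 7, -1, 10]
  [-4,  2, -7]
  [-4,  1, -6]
x^3 - 3*x^2 + 3*x - 1

Expanding det(x·I − A) (e.g. by cofactor expansion or by noting that A is similar to its Jordan form J, which has the same characteristic polynomial as A) gives
  χ_A(x) = x^3 - 3*x^2 + 3*x - 1
which factors as (x - 1)^3. The eigenvalues (with algebraic multiplicities) are λ = 1 with multiplicity 3.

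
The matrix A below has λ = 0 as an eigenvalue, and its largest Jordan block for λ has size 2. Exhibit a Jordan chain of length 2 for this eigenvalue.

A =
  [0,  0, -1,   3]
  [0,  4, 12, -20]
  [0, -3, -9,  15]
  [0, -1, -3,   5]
A Jordan chain for λ = 0 of length 2:
v_1 = (0, 4, -3, -1)ᵀ
v_2 = (0, 1, 0, 0)ᵀ

Let N = A − (0)·I. We want v_2 with N^2 v_2 = 0 but N^1 v_2 ≠ 0; then v_{j-1} := N · v_j for j = 2, …, 2.

Pick v_2 = (0, 1, 0, 0)ᵀ.
Then v_1 = N · v_2 = (0, 4, -3, -1)ᵀ.

Sanity check: (A − (0)·I) v_1 = (0, 0, 0, 0)ᵀ = 0. ✓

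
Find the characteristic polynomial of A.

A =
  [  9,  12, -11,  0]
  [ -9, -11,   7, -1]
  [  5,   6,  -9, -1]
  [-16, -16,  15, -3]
x^4 + 14*x^3 + 72*x^2 + 162*x + 135

Expanding det(x·I − A) (e.g. by cofactor expansion or by noting that A is similar to its Jordan form J, which has the same characteristic polynomial as A) gives
  χ_A(x) = x^4 + 14*x^3 + 72*x^2 + 162*x + 135
which factors as (x + 3)^3*(x + 5). The eigenvalues (with algebraic multiplicities) are λ = -5 with multiplicity 1, λ = -3 with multiplicity 3.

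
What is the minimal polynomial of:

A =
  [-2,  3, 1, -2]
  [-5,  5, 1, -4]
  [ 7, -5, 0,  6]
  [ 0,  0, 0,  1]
x^3 - 3*x^2 + 3*x - 1

The characteristic polynomial is χ_A(x) = (x - 1)^4, so the eigenvalues are known. The minimal polynomial is
  m_A(x) = Π_λ (x − λ)^{k_λ}
where k_λ is the size of the *largest* Jordan block for λ (equivalently, the smallest k with (A − λI)^k v = 0 for every generalised eigenvector v of λ).

  λ = 1: largest Jordan block has size 3, contributing (x − 1)^3

So m_A(x) = (x - 1)^3 = x^3 - 3*x^2 + 3*x - 1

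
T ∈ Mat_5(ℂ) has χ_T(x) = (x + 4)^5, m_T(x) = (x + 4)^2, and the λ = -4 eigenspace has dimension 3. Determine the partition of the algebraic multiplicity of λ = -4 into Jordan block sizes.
Block sizes for λ = -4: [2, 2, 1]

Step 1 — from the characteristic polynomial, algebraic multiplicity of λ = -4 is 5. From dim ker(T − (-4)·I) = 3, there are exactly 3 Jordan blocks for λ = -4.
Step 2 — from the minimal polynomial, the factor (x + 4)^2 tells us the largest block for λ = -4 has size 2.
Step 3 — with total size 5, 3 blocks, and largest block 2, the block sizes (in nonincreasing order) are [2, 2, 1].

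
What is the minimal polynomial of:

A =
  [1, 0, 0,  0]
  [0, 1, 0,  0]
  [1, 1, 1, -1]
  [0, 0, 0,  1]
x^2 - 2*x + 1

The characteristic polynomial is χ_A(x) = (x - 1)^4, so the eigenvalues are known. The minimal polynomial is
  m_A(x) = Π_λ (x − λ)^{k_λ}
where k_λ is the size of the *largest* Jordan block for λ (equivalently, the smallest k with (A − λI)^k v = 0 for every generalised eigenvector v of λ).

  λ = 1: largest Jordan block has size 2, contributing (x − 1)^2

So m_A(x) = (x - 1)^2 = x^2 - 2*x + 1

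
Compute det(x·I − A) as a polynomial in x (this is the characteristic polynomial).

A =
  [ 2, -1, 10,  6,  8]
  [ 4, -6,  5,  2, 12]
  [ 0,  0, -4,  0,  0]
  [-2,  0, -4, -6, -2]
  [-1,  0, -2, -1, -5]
x^5 + 19*x^4 + 144*x^3 + 544*x^2 + 1024*x + 768

Expanding det(x·I − A) (e.g. by cofactor expansion or by noting that A is similar to its Jordan form J, which has the same characteristic polynomial as A) gives
  χ_A(x) = x^5 + 19*x^4 + 144*x^3 + 544*x^2 + 1024*x + 768
which factors as (x + 3)*(x + 4)^4. The eigenvalues (with algebraic multiplicities) are λ = -4 with multiplicity 4, λ = -3 with multiplicity 1.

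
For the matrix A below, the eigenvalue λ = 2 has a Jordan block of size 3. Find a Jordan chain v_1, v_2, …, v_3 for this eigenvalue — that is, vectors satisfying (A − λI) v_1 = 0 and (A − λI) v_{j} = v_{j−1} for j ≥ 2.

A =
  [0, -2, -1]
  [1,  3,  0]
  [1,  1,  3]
A Jordan chain for λ = 2 of length 3:
v_1 = (1, -1, 0)ᵀ
v_2 = (-2, 1, 1)ᵀ
v_3 = (1, 0, 0)ᵀ

Let N = A − (2)·I. We want v_3 with N^3 v_3 = 0 but N^2 v_3 ≠ 0; then v_{j-1} := N · v_j for j = 3, …, 2.

Pick v_3 = (1, 0, 0)ᵀ.
Then v_2 = N · v_3 = (-2, 1, 1)ᵀ.
Then v_1 = N · v_2 = (1, -1, 0)ᵀ.

Sanity check: (A − (2)·I) v_1 = (0, 0, 0)ᵀ = 0. ✓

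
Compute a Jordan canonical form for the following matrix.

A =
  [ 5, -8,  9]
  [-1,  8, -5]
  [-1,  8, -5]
J_1(0) ⊕ J_2(4)

The characteristic polynomial is
  det(x·I − A) = x^3 - 8*x^2 + 16*x = x*(x - 4)^2

Eigenvalues and multiplicities (the geometric multiplicity of λ is n − rank(A − λI), which equals the number of Jordan blocks for λ):
  λ = 0: algebraic multiplicity = 1, geometric multiplicity = 1
  λ = 4: algebraic multiplicity = 2, geometric multiplicity = 1

Determining the block sizes for each eigenvalue:
  λ = 0: one block (gm = 1), so the single block has size am = 1 → block sizes [1]
  λ = 4: one block (gm = 1), so the single block has size am = 2 → block sizes [2]

Assembling the blocks gives a Jordan form
J =
  [0, 0, 0]
  [0, 4, 1]
  [0, 0, 4]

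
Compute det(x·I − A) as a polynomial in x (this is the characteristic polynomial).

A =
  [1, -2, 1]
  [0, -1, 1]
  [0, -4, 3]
x^3 - 3*x^2 + 3*x - 1

Expanding det(x·I − A) (e.g. by cofactor expansion or by noting that A is similar to its Jordan form J, which has the same characteristic polynomial as A) gives
  χ_A(x) = x^3 - 3*x^2 + 3*x - 1
which factors as (x - 1)^3. The eigenvalues (with algebraic multiplicities) are λ = 1 with multiplicity 3.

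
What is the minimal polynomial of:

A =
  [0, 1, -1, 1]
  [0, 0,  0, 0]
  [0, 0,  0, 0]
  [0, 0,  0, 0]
x^2

The characteristic polynomial is χ_A(x) = x^4, so the eigenvalues are known. The minimal polynomial is
  m_A(x) = Π_λ (x − λ)^{k_λ}
where k_λ is the size of the *largest* Jordan block for λ (equivalently, the smallest k with (A − λI)^k v = 0 for every generalised eigenvector v of λ).

  λ = 0: largest Jordan block has size 2, contributing (x − 0)^2

So m_A(x) = x^2 = x^2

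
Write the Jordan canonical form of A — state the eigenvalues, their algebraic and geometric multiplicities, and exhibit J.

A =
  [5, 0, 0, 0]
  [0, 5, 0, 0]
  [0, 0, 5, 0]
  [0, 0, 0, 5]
J_1(5) ⊕ J_1(5) ⊕ J_1(5) ⊕ J_1(5)

The characteristic polynomial is
  det(x·I − A) = x^4 - 20*x^3 + 150*x^2 - 500*x + 625 = (x - 5)^4

Eigenvalues and multiplicities (the geometric multiplicity of λ is n − rank(A − λI), which equals the number of Jordan blocks for λ):
  λ = 5: algebraic multiplicity = 4, geometric multiplicity = 4

Determining the block sizes for each eigenvalue:
  λ = 5: gm = am = 4, so every block has size 1 → block sizes [1, 1, 1, 1]

Assembling the blocks gives a Jordan form
J =
  [5, 0, 0, 0]
  [0, 5, 0, 0]
  [0, 0, 5, 0]
  [0, 0, 0, 5]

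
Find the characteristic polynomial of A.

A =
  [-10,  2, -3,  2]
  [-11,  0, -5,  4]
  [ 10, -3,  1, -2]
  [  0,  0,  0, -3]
x^4 + 12*x^3 + 54*x^2 + 108*x + 81

Expanding det(x·I − A) (e.g. by cofactor expansion or by noting that A is similar to its Jordan form J, which has the same characteristic polynomial as A) gives
  χ_A(x) = x^4 + 12*x^3 + 54*x^2 + 108*x + 81
which factors as (x + 3)^4. The eigenvalues (with algebraic multiplicities) are λ = -3 with multiplicity 4.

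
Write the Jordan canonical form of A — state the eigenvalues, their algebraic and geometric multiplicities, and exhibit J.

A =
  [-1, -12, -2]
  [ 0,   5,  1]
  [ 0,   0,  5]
J_1(-1) ⊕ J_2(5)

The characteristic polynomial is
  det(x·I − A) = x^3 - 9*x^2 + 15*x + 25 = (x - 5)^2*(x + 1)

Eigenvalues and multiplicities (the geometric multiplicity of λ is n − rank(A − λI), which equals the number of Jordan blocks for λ):
  λ = -1: algebraic multiplicity = 1, geometric multiplicity = 1
  λ = 5: algebraic multiplicity = 2, geometric multiplicity = 1

Determining the block sizes for each eigenvalue:
  λ = -1: one block (gm = 1), so the single block has size am = 1 → block sizes [1]
  λ = 5: one block (gm = 1), so the single block has size am = 2 → block sizes [2]

Assembling the blocks gives a Jordan form
J =
  [-1, 0, 0]
  [ 0, 5, 1]
  [ 0, 0, 5]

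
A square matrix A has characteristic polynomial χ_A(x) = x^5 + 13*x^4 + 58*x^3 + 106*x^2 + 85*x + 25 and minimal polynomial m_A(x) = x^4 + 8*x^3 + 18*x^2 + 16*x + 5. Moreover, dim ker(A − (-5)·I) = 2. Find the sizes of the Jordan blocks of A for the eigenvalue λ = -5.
Block sizes for λ = -5: [1, 1]

Step 1 — from the characteristic polynomial, algebraic multiplicity of λ = -5 is 2. From dim ker(A − (-5)·I) = 2, there are exactly 2 Jordan blocks for λ = -5.
Step 2 — from the minimal polynomial, the factor (x + 5) tells us the largest block for λ = -5 has size 1.
Step 3 — with total size 2, 2 blocks, and largest block 1, the block sizes (in nonincreasing order) are [1, 1].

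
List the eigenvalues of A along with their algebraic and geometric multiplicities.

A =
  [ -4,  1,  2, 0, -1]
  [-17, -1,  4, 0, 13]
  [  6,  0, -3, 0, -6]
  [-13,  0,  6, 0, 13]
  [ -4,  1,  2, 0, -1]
λ = -3: alg = 3, geom = 2; λ = 0: alg = 2, geom = 1

Step 1 — factor the characteristic polynomial to read off the algebraic multiplicities:
  χ_A(x) = x^2*(x + 3)^3

Step 2 — compute geometric multiplicities via the rank-nullity identity g(λ) = n − rank(A − λI):
  rank(A − (-3)·I) = 3, so dim ker(A − (-3)·I) = n − 3 = 2
  rank(A − (0)·I) = 4, so dim ker(A − (0)·I) = n − 4 = 1

Summary:
  λ = -3: algebraic multiplicity = 3, geometric multiplicity = 2
  λ = 0: algebraic multiplicity = 2, geometric multiplicity = 1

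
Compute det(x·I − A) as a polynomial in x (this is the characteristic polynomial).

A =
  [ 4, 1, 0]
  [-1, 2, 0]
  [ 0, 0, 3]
x^3 - 9*x^2 + 27*x - 27

Expanding det(x·I − A) (e.g. by cofactor expansion or by noting that A is similar to its Jordan form J, which has the same characteristic polynomial as A) gives
  χ_A(x) = x^3 - 9*x^2 + 27*x - 27
which factors as (x - 3)^3. The eigenvalues (with algebraic multiplicities) are λ = 3 with multiplicity 3.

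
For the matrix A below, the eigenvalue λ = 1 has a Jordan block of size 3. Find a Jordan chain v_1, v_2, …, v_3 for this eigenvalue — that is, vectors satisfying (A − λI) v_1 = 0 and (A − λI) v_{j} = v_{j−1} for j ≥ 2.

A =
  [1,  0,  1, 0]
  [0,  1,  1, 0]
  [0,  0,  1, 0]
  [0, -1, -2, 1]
A Jordan chain for λ = 1 of length 3:
v_1 = (0, 0, 0, -1)ᵀ
v_2 = (1, 1, 0, -2)ᵀ
v_3 = (0, 0, 1, 0)ᵀ

Let N = A − (1)·I. We want v_3 with N^3 v_3 = 0 but N^2 v_3 ≠ 0; then v_{j-1} := N · v_j for j = 3, …, 2.

Pick v_3 = (0, 0, 1, 0)ᵀ.
Then v_2 = N · v_3 = (1, 1, 0, -2)ᵀ.
Then v_1 = N · v_2 = (0, 0, 0, -1)ᵀ.

Sanity check: (A − (1)·I) v_1 = (0, 0, 0, 0)ᵀ = 0. ✓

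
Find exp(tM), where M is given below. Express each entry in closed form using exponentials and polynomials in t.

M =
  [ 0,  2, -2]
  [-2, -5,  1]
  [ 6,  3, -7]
e^{tM} =
  [4*t*exp(-4*t) + exp(-4*t), 2*t*exp(-4*t), -2*t*exp(-4*t)]
  [-2*t*exp(-4*t), -t*exp(-4*t) + exp(-4*t), t*exp(-4*t)]
  [6*t*exp(-4*t), 3*t*exp(-4*t), -3*t*exp(-4*t) + exp(-4*t)]

Strategy: write M = P · J · P⁻¹ where J is a Jordan canonical form, so e^{tM} = P · e^{tJ} · P⁻¹, and e^{tJ} can be computed block-by-block.

M has Jordan form
J =
  [-4,  1,  0]
  [ 0, -4,  0]
  [ 0,  0, -4]
(up to reordering of blocks).

Per-block formulas:
  For a 1×1 block at λ = -4: exp(t · [-4]) = [e^(-4t)].
  For a 2×2 Jordan block J_2(-4): exp(t · J_2(-4)) = e^(-4t)·(I + t·N), where N is the 2×2 nilpotent shift.

After assembling e^{tJ} and conjugating by P, we get:

e^{tM} =
  [4*t*exp(-4*t) + exp(-4*t), 2*t*exp(-4*t), -2*t*exp(-4*t)]
  [-2*t*exp(-4*t), -t*exp(-4*t) + exp(-4*t), t*exp(-4*t)]
  [6*t*exp(-4*t), 3*t*exp(-4*t), -3*t*exp(-4*t) + exp(-4*t)]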